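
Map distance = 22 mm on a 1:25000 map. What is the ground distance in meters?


ground = 22 mm * 25000 / 1000 = 550.0 m

550.0 m


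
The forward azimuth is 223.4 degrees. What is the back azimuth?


back azimuth = (223.4 + 180) mod 360 = 43.4 degrees

43.4 degrees


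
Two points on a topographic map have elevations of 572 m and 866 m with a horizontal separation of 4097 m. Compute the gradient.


gradient = (866 - 572) / 4097 = 294 / 4097 = 0.0718

0.0718


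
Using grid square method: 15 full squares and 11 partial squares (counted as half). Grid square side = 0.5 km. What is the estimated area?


effective squares = 15 + 11 * 0.5 = 20.5
area = 20.5 * 0.25 = 5.125 km^2

5.125 km^2


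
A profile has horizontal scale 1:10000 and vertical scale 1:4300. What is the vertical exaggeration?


VE = horizontal_scale / vertical_scale = 10000 / 4300 ≈ 2.3

2.3x


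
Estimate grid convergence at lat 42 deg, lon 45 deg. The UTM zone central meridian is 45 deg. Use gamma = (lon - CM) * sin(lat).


gamma = (45 - 45) * sin(42) = 0 * 0.669131 = 0.0 degrees

0.0 degrees


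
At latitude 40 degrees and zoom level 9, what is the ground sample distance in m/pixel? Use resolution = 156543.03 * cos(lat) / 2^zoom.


res = 156543.03 * cos(40) / 2^9 = 156543.03 * 0.76604444 / 512 = 234.22 m/pixel

234.22 m/pixel


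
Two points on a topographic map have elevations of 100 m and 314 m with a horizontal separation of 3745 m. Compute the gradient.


gradient = (314 - 100) / 3745 = 214 / 3745 = 0.0571

0.0571


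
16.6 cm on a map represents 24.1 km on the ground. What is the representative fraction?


ground = 24.1 km = 2410000 cm; RF denominator = ground / map = 2410000 / 16.6 ≈ 145181; RF = 1:145181

1:145181


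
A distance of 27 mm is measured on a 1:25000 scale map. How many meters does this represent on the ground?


ground = 27 mm * 25000 / 1000 = 675.0 m

675.0 m


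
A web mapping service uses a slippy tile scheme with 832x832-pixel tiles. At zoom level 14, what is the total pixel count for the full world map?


tiles per axis = 2^14 = 16384
total tiles = 16384^2 = 268435456
pixels per axis = 16384 * 832 = 13631488
total pixels = 13631488^2 = 185817465094144

185817465094144 pixels


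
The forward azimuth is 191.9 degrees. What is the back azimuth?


back azimuth = (191.9 + 180) mod 360 = 11.9 degrees

11.9 degrees


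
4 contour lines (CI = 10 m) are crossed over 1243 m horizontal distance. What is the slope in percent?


elevation change = 4 * 10 = 40 m
slope = 40 / 1243 * 100 = 3.2%

3.2%


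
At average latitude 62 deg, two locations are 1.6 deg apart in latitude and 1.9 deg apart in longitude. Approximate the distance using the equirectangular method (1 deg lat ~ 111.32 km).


dlat_km = 1.6 * 111.32 = 178.112
dlon_km = 1.9 * 111.32 * cos(62) ≈ 99.297
dist = sqrt(178.112^2 + 99.297^2) ≈ 203.9 km

203.9 km


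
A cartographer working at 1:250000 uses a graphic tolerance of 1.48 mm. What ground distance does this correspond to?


ground = 1.48 mm * 250000 / 1000 = 370.0 m

370.0 m


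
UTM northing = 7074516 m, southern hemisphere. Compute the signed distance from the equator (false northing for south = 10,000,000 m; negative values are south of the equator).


For southern: actual = 7074516 - 10000000 = -2925484 m

-2925484 m


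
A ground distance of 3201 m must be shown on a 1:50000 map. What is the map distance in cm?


map_cm = 3201 * 100 / 50000 = 6.402 cm ≈ 6.4 cm

6.4 cm


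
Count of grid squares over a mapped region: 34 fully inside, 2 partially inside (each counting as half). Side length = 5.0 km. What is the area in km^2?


effective squares = 34 + 2 * 0.5 = 35.0
area = 35.0 * 25.0 = 875.0 km^2

875.0 km^2


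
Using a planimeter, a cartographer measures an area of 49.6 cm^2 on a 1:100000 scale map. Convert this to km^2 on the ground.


ground_area = 49.6 * (100000/100)^2 = 49600000.0 m^2 = 49.6 km^2

49.6 km^2


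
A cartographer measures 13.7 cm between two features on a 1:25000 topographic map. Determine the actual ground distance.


ground = 13.7 cm * 25000 / 100 = 3425.0 m = 3.425 km

3.425 km


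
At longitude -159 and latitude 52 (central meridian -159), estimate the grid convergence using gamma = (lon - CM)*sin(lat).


gamma = (-159 - -159) * sin(52) = 0 * 0.788011 = 0.0 degrees

0.0 degrees


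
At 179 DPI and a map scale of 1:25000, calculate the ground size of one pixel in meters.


pixel_cm = 2.54 / 179 ≈ 0.01419 cm
ground = pixel_cm * 25000 / 100 = 2.54 * 25000 / (179 * 100) = 63500 / 17900 ≈ 3.55 m

3.55 m


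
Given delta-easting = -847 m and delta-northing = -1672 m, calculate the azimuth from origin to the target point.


az = atan2(-847, -1672) = -153.1 deg
adjusted to 0-360: 206.9 degrees

206.9 degrees


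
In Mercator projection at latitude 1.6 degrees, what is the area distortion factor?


area_distortion = 1/cos^2(1.6) = 1.001

1.001


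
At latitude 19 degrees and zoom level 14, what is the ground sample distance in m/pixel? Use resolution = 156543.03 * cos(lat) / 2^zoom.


res = 156543.03 * cos(19) / 2^14 = 156543.03 * 0.94551858 / 16384 = 9.03 m/pixel

9.03 m/pixel


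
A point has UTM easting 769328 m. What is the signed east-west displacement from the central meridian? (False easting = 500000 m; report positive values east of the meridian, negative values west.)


displacement = 769328 - 500000 = 269328 m

269328 m


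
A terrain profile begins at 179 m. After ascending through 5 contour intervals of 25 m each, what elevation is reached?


elevation = 179 + 5 * 25 = 304 m

304 m


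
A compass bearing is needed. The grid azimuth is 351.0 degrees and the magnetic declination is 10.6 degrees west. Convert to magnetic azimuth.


magnetic azimuth = grid azimuth - declination (east +ve)
mag_az = 351.0 - -10.6 = 1.6 degrees

1.6 degrees


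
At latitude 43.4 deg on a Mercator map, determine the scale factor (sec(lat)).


SF = 1 / cos(43.4) = 1 / 0.726575 = 1.376

1.376


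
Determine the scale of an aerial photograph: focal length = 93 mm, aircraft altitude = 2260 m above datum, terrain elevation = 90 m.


scale = f / (H - h) = 93 mm / 2170 m = 93 / 2170000 = 1:23333

1:23333


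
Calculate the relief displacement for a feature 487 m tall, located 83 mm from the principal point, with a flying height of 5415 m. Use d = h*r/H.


d = h * r / H = 487 * 83 / 5415 = 7.46 mm

7.46 mm


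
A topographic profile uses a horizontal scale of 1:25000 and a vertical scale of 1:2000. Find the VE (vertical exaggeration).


VE = horizontal_scale / vertical_scale = 25000 / 2000 = 12.5

12.5x


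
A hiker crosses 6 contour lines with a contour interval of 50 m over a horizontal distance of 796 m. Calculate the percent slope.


elevation change = 6 * 50 = 300 m
slope = 300 / 796 * 100 = 37.7%

37.7%


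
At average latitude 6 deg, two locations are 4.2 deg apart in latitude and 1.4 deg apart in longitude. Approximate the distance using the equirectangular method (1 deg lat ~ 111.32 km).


dlat_km = 4.2 * 111.32 = 467.544
dlon_km = 1.4 * 111.32 * cos(6) ≈ 154.994
dist = sqrt(467.544^2 + 154.994^2) ≈ 492.6 km

492.6 km


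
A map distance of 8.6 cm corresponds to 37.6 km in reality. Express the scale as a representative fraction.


ground = 37.6 km = 3760000 cm; RF denominator = ground / map = 3760000 / 8.6 ≈ 437209; RF = 1:437209

1:437209


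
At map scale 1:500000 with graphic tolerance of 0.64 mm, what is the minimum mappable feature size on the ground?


ground = 0.64 mm * 500000 / 1000 = 320.0 m

320.0 m


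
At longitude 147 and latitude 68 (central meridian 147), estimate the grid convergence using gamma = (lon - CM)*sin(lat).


gamma = (147 - 147) * sin(68) = 0 * 0.927184 = 0.0 degrees

0.0 degrees


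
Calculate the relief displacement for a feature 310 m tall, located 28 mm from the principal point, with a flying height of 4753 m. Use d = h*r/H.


d = h * r / H = 310 * 28 / 4753 = 1.83 mm

1.83 mm


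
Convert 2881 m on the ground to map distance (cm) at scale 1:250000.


map_cm = 2881 * 100 / 250000 = 1.1524 cm ≈ 1.15 cm

1.15 cm


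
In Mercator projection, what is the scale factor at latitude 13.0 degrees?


SF = 1 / cos(13.0) = 1 / 0.97437 = 1.026

1.026


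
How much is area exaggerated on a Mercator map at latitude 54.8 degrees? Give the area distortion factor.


area_distortion = 1/cos^2(54.8) = 3.01

3.01


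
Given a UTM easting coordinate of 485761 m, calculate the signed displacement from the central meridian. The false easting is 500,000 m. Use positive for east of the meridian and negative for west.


displacement = 485761 - 500000 = -14239 m

-14239 m


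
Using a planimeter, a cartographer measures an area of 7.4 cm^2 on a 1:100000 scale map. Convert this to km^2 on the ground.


ground_area = 7.4 * (100000/100)^2 = 7400000.0 m^2 = 7.4 km^2

7.4 km^2


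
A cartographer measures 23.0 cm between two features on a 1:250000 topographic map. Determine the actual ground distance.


ground = 23.0 cm * 250000 / 100 = 57500.0 m = 57.5 km

57.5 km


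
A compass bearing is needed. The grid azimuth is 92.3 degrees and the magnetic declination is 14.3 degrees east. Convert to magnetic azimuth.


magnetic azimuth = grid azimuth - declination (east +ve)
mag_az = 92.3 - 14.3 = 78.0 degrees

78.0 degrees


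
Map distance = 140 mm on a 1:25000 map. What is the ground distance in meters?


ground = 140 mm * 25000 / 1000 = 3500.0 m

3500.0 m


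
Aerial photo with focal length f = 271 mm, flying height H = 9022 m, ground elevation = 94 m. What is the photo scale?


scale = f / (H - h) = 271 mm / 8928 m = 271 / 8928000 = 1:32945

1:32945


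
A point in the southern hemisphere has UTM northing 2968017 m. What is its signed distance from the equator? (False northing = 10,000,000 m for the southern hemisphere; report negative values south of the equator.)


For southern: actual = 2968017 - 10000000 = -7031983 m

-7031983 m


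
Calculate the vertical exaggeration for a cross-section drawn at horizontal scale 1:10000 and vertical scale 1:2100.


VE = horizontal_scale / vertical_scale = 10000 / 2100 ≈ 4.8

4.8x


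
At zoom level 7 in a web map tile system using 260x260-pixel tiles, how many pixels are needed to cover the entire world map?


tiles per axis = 2^7 = 128
total tiles = 128^2 = 16384
pixels per axis = 128 * 260 = 33280
total pixels = 33280^2 = 1107558400

1107558400 pixels


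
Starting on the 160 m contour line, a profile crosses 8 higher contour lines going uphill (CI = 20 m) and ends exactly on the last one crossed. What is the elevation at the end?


elevation = 160 + 8 * 20 = 320 m

320 m


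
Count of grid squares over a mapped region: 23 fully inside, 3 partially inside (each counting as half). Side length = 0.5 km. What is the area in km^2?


effective squares = 23 + 3 * 0.5 = 24.5
area = 24.5 * 0.25 = 6.125 km^2

6.125 km^2


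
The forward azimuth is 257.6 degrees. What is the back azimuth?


back azimuth = (257.6 + 180) mod 360 = 77.6 degrees

77.6 degrees


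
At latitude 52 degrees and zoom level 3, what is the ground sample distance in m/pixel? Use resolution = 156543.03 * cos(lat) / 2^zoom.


res = 156543.03 * cos(52) / 2^3 = 156543.03 * 0.61566148 / 8 = 12047.19 m/pixel

12047.19 m/pixel


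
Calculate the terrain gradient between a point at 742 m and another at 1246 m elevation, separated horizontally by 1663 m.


gradient = (1246 - 742) / 1663 = 504 / 1663 = 0.3031

0.3031


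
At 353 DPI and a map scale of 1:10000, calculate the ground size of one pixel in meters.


pixel_cm = 2.54 / 353 ≈ 0.007195 cm
ground = pixel_cm * 10000 / 100 = 2.54 * 10000 / (353 * 100) = 25400 / 35300 ≈ 0.72 m

0.72 m


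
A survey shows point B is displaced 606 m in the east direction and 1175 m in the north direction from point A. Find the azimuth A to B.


az = atan2(606, 1175) = 27.3 deg
adjusted to 0-360: 27.3 degrees

27.3 degrees


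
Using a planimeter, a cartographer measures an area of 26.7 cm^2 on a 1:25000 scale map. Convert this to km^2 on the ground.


ground_area = 26.7 * (25000/100)^2 = 1668750.0 m^2 = 1.66875 km^2 ≈ 1.669 km^2

1.669 km^2


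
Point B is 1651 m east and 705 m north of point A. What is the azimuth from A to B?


az = atan2(1651, 705) = 66.9 deg
adjusted to 0-360: 66.9 degrees

66.9 degrees


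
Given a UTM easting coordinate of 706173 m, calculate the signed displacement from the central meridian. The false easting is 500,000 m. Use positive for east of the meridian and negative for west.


displacement = 706173 - 500000 = 206173 m

206173 m


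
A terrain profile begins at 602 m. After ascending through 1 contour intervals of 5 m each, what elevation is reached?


elevation = 602 + 1 * 5 = 607 m

607 m


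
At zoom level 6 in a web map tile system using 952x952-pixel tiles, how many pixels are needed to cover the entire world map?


tiles per axis = 2^6 = 64
total tiles = 64^2 = 4096
pixels per axis = 64 * 952 = 60928
total pixels = 60928^2 = 3712221184

3712221184 pixels


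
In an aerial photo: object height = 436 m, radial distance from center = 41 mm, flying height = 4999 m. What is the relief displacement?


d = h * r / H = 436 * 41 / 4999 = 3.58 mm

3.58 mm


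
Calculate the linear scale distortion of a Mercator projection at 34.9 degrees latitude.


SF = 1 / cos(34.9) = 1 / 0.820152 = 1.219

1.219


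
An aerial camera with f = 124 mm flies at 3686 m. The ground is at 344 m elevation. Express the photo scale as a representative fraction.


scale = f / (H - h) = 124 mm / 3342 m = 124 / 3342000 = 1:26952

1:26952


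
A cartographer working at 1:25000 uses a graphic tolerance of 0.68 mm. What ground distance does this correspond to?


ground = 0.68 mm * 25000 / 1000 = 17.0 m

17.0 m


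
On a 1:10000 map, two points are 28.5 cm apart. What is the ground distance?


ground = 28.5 cm * 10000 / 100 = 2850.0 m = 2.85 km

2.85 km


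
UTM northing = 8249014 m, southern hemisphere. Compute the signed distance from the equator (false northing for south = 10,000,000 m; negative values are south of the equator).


For southern: actual = 8249014 - 10000000 = -1750986 m

-1750986 m


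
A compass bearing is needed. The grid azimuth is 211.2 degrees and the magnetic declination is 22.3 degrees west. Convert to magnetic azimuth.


magnetic azimuth = grid azimuth - declination (east +ve)
mag_az = 211.2 - -22.3 = 233.5 degrees

233.5 degrees


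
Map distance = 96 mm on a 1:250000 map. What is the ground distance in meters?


ground = 96 mm * 250000 / 1000 = 24000.0 m

24000.0 m


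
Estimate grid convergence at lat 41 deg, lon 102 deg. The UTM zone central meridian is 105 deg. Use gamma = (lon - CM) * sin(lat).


gamma = (102 - 105) * sin(41) = -3 * 0.656059 = -1.968 degrees

-1.968 degrees


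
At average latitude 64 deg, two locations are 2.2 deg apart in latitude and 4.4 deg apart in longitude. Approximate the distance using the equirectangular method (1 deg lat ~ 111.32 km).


dlat_km = 2.2 * 111.32 = 244.904
dlon_km = 4.4 * 111.32 * cos(64) ≈ 214.718
dist = sqrt(244.904^2 + 214.718^2) ≈ 325.7 km

325.7 km


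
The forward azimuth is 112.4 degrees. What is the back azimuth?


back azimuth = (112.4 + 180) mod 360 = 292.4 degrees

292.4 degrees


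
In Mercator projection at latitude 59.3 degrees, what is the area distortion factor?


area_distortion = 1/cos^2(59.3) = 3.837

3.837


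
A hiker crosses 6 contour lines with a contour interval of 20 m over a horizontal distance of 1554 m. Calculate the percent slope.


elevation change = 6 * 20 = 120 m
slope = 120 / 1554 * 100 = 7.7%

7.7%


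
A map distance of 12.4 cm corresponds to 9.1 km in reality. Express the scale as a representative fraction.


ground = 9.1 km = 910000 cm; RF denominator = ground / map = 910000 / 12.4 ≈ 73387; RF = 1:73387

1:73387


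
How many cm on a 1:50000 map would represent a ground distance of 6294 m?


map_cm = 6294 * 100 / 50000 = 12.588 cm ≈ 12.59 cm

12.59 cm


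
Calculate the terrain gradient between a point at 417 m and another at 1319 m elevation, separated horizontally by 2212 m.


gradient = (1319 - 417) / 2212 = 902 / 2212 = 0.4078

0.4078


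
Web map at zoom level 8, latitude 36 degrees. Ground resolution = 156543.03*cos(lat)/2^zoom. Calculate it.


res = 156543.03 * cos(36) / 2^8 = 156543.03 * 0.80901699 / 256 = 494.71 m/pixel

494.71 m/pixel


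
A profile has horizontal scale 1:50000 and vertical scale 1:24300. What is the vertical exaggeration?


VE = horizontal_scale / vertical_scale = 50000 / 24300 ≈ 2.1

2.1x


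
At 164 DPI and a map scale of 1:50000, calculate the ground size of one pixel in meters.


pixel_cm = 2.54 / 164 ≈ 0.015488 cm
ground = pixel_cm * 50000 / 100 = 2.54 * 50000 / (164 * 100) = 127000 / 16400 ≈ 7.74 m

7.74 m


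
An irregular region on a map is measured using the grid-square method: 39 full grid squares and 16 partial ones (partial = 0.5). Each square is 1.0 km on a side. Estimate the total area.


effective squares = 39 + 16 * 0.5 = 47.0
area = 47.0 * 1.0 = 47.0 km^2

47.0 km^2


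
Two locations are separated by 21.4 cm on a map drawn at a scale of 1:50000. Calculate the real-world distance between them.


ground = 21.4 cm * 50000 / 100 = 10700.0 m = 10.7 km

10.7 km


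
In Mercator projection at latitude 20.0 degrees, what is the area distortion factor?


area_distortion = 1/cos^2(20.0) = 1.132

1.132


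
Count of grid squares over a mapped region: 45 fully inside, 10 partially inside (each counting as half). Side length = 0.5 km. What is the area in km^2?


effective squares = 45 + 10 * 0.5 = 50.0
area = 50.0 * 0.25 = 12.5 km^2

12.5 km^2


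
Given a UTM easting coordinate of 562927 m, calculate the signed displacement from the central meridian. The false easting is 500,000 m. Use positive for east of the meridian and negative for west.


displacement = 562927 - 500000 = 62927 m

62927 m


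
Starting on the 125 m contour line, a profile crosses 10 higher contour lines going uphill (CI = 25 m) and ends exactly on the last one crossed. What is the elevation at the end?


elevation = 125 + 10 * 25 = 375 m

375 m


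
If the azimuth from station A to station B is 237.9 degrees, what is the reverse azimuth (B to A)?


back azimuth = (237.9 + 180) mod 360 = 57.9 degrees

57.9 degrees


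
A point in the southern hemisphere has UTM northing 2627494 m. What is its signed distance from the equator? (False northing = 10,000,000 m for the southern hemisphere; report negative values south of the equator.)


For southern: actual = 2627494 - 10000000 = -7372506 m

-7372506 m


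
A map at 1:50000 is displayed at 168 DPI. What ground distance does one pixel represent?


pixel_cm = 2.54 / 168 ≈ 0.015119 cm
ground = pixel_cm * 50000 / 100 = 2.54 * 50000 / (168 * 100) = 127000 / 16800 ≈ 7.56 m

7.56 m


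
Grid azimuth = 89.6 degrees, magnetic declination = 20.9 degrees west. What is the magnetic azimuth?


magnetic azimuth = grid azimuth - declination (east +ve)
mag_az = 89.6 - -20.9 = 110.5 degrees

110.5 degrees


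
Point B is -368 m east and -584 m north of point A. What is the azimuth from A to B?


az = atan2(-368, -584) = -147.8 deg
adjusted to 0-360: 212.2 degrees

212.2 degrees


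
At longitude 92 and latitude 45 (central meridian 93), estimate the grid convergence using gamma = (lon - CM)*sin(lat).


gamma = (92 - 93) * sin(45) = -1 * 0.707107 = -0.707 degrees

-0.707 degrees


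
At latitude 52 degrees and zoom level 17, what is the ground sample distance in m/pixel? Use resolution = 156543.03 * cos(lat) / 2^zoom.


res = 156543.03 * cos(52) / 2^17 = 156543.03 * 0.61566148 / 131072 = 0.74 m/pixel

0.74 m/pixel


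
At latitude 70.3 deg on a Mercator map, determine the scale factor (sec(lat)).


SF = 1 / cos(70.3) = 1 / 0.337095 = 2.967

2.967


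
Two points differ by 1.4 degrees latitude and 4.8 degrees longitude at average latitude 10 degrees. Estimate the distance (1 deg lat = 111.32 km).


dlat_km = 1.4 * 111.32 = 155.848
dlon_km = 4.8 * 111.32 * cos(10) ≈ 526.218
dist = sqrt(155.848^2 + 526.218^2) ≈ 548.8 km

548.8 km


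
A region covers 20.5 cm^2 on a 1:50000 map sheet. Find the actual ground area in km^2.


ground_area = 20.5 * (50000/100)^2 = 5125000.0 m^2 = 5.125 km^2

5.125 km^2


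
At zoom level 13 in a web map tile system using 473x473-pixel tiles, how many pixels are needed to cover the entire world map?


tiles per axis = 2^13 = 8192
total tiles = 8192^2 = 67108864
pixels per axis = 8192 * 473 = 3874816
total pixels = 3874816^2 = 15014199033856

15014199033856 pixels


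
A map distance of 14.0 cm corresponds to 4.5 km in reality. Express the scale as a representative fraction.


ground = 4.5 km = 450000 cm; RF denominator = ground / map = 450000 / 14.0 ≈ 32143; RF = 1:32143

1:32143


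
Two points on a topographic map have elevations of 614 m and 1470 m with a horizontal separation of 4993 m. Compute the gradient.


gradient = (1470 - 614) / 4993 = 856 / 4993 = 0.1714

0.1714


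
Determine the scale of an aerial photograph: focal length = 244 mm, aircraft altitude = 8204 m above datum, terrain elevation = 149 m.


scale = f / (H - h) = 244 mm / 8055 m = 244 / 8055000 = 1:33012

1:33012


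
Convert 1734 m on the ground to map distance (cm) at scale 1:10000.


map_cm = 1734 * 100 / 10000 = 17.34 cm

17.34 cm


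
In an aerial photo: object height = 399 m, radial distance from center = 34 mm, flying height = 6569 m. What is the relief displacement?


d = h * r / H = 399 * 34 / 6569 = 2.07 mm

2.07 mm


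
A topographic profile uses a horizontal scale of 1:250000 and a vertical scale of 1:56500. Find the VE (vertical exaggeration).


VE = horizontal_scale / vertical_scale = 250000 / 56500 ≈ 4.4

4.4x


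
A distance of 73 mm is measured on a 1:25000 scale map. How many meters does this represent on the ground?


ground = 73 mm * 25000 / 1000 = 1825.0 m

1825.0 m


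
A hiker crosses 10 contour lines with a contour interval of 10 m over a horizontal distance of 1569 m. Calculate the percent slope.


elevation change = 10 * 10 = 100 m
slope = 100 / 1569 * 100 = 6.4%

6.4%


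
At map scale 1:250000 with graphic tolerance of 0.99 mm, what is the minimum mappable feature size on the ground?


ground = 0.99 mm * 250000 / 1000 = 247.5 m

247.5 m


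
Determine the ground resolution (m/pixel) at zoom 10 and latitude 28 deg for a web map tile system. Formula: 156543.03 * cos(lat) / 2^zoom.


res = 156543.03 * cos(28) / 2^10 = 156543.03 * 0.88294759 / 1024 = 134.98 m/pixel

134.98 m/pixel


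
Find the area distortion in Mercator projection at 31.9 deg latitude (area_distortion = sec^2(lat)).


area_distortion = 1/cos^2(31.9) = 1.387

1.387


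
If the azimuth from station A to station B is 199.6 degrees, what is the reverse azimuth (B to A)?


back azimuth = (199.6 + 180) mod 360 = 19.6 degrees

19.6 degrees


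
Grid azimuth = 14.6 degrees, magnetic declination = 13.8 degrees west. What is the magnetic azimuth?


magnetic azimuth = grid azimuth - declination (east +ve)
mag_az = 14.6 - -13.8 = 28.4 degrees

28.4 degrees


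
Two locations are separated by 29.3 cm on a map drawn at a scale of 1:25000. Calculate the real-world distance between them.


ground = 29.3 cm * 25000 / 100 = 7325.0 m = 7.325 km

7.325 km


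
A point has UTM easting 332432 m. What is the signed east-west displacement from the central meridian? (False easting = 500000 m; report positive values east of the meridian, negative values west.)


displacement = 332432 - 500000 = -167568 m

-167568 m


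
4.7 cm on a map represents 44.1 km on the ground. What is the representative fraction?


ground = 44.1 km = 4410000 cm; RF denominator = ground / map = 4410000 / 4.7 ≈ 938298; RF = 1:938298

1:938298


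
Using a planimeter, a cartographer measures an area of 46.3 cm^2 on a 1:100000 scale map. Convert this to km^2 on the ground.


ground_area = 46.3 * (100000/100)^2 = 46300000.0 m^2 = 46.3 km^2

46.3 km^2


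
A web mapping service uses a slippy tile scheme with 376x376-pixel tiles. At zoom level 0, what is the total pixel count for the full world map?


tiles per axis = 2^0 = 1
total tiles = 1^2 = 1
pixels per axis = 1 * 376 = 376
total pixels = 376^2 = 141376

141376 pixels


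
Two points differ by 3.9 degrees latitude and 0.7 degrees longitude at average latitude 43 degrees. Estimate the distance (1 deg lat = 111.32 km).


dlat_km = 3.9 * 111.32 = 434.148
dlon_km = 0.7 * 111.32 * cos(43) ≈ 56.99
dist = sqrt(434.148^2 + 56.99^2) ≈ 437.9 km

437.9 km


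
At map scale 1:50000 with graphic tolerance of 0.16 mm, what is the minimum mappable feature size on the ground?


ground = 0.16 mm * 50000 / 1000 = 8.0 m

8.0 m


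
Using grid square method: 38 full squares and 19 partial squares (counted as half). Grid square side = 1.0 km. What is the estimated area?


effective squares = 38 + 19 * 0.5 = 47.5
area = 47.5 * 1.0 = 47.5 km^2

47.5 km^2


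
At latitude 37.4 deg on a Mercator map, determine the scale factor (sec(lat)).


SF = 1 / cos(37.4) = 1 / 0.794415 = 1.259

1.259


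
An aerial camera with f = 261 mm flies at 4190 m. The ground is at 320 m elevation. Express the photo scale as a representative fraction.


scale = f / (H - h) = 261 mm / 3870 m = 261 / 3870000 = 1:14828

1:14828


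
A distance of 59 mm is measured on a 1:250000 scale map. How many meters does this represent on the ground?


ground = 59 mm * 250000 / 1000 = 14750.0 m

14750.0 m


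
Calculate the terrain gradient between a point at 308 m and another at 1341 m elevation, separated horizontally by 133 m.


gradient = (1341 - 308) / 133 = 1033 / 133 = 7.7669

7.7669


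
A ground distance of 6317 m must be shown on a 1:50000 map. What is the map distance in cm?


map_cm = 6317 * 100 / 50000 = 12.634 cm ≈ 12.63 cm

12.63 cm


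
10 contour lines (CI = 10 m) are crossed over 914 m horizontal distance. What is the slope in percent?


elevation change = 10 * 10 = 100 m
slope = 100 / 914 * 100 = 10.9%

10.9%


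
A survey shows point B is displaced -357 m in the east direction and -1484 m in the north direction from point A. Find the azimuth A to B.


az = atan2(-357, -1484) = -166.5 deg
adjusted to 0-360: 193.5 degrees

193.5 degrees


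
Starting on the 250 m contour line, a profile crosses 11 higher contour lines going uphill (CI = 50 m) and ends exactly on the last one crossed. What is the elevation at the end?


elevation = 250 + 11 * 50 = 800 m

800 m


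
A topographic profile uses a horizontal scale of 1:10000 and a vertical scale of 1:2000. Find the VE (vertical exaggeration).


VE = horizontal_scale / vertical_scale = 10000 / 2000 = 5.0

5.0x


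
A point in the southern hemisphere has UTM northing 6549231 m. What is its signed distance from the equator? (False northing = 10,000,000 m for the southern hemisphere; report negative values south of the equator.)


For southern: actual = 6549231 - 10000000 = -3450769 m

-3450769 m


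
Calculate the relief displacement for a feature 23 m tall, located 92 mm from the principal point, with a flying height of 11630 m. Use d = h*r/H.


d = h * r / H = 23 * 92 / 11630 = 0.18 mm

0.18 mm


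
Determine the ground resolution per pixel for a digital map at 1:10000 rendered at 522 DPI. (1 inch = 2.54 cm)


pixel_cm = 2.54 / 522 ≈ 0.004866 cm
ground = pixel_cm * 10000 / 100 = 2.54 * 10000 / (522 * 100) = 25400 / 52200 ≈ 0.49 m

0.49 m


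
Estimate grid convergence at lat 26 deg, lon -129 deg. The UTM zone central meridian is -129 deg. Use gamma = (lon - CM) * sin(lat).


gamma = (-129 - -129) * sin(26) = 0 * 0.438371 = 0.0 degrees

0.0 degrees


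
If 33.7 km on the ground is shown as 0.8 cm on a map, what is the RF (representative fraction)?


ground = 33.7 km = 3370000 cm; RF denominator = ground / map = 3370000 / 0.8 = 4212500; RF = 1:4212500

1:4212500


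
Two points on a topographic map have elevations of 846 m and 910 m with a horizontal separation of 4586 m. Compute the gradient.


gradient = (910 - 846) / 4586 = 64 / 4586 = 0.014

0.014


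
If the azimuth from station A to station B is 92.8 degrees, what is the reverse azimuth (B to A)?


back azimuth = (92.8 + 180) mod 360 = 272.8 degrees

272.8 degrees


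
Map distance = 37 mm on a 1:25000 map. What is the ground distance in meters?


ground = 37 mm * 25000 / 1000 = 925.0 m

925.0 m


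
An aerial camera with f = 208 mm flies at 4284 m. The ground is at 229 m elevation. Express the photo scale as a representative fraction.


scale = f / (H - h) = 208 mm / 4055 m = 208 / 4055000 = 1:19495

1:19495


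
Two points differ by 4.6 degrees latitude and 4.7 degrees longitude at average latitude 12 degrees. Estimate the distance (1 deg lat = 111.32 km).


dlat_km = 4.6 * 111.32 = 512.072
dlon_km = 4.7 * 111.32 * cos(12) ≈ 511.771
dist = sqrt(512.072^2 + 511.771^2) ≈ 724.0 km

724.0 km


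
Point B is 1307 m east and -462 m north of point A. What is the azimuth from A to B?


az = atan2(1307, -462) = 109.5 deg
adjusted to 0-360: 109.5 degrees

109.5 degrees


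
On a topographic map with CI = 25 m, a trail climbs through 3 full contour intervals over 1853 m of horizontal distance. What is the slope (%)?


elevation change = 3 * 25 = 75 m
slope = 75 / 1853 * 100 = 4.0%

4.0%


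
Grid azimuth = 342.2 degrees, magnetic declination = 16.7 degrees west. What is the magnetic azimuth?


magnetic azimuth = grid azimuth - declination (east +ve)
mag_az = 342.2 - -16.7 = 358.9 degrees

358.9 degrees


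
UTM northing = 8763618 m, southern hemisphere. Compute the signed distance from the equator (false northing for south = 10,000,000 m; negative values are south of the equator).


For southern: actual = 8763618 - 10000000 = -1236382 m

-1236382 m


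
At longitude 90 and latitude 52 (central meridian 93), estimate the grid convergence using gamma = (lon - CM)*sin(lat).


gamma = (90 - 93) * sin(52) = -3 * 0.788011 = -2.364 degrees

-2.364 degrees


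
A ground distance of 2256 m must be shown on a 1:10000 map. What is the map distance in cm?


map_cm = 2256 * 100 / 10000 = 22.56 cm

22.56 cm


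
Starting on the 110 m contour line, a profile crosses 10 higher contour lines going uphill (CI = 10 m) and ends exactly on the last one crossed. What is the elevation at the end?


elevation = 110 + 10 * 10 = 210 m

210 m


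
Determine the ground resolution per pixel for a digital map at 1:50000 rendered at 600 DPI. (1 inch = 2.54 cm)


pixel_cm = 2.54 / 600 ≈ 0.004233 cm
ground = pixel_cm * 50000 / 100 = 2.54 * 50000 / (600 * 100) = 127000 / 60000 ≈ 2.12 m

2.12 m


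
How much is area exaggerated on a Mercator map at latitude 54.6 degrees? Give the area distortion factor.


area_distortion = 1/cos^2(54.6) = 2.98

2.98


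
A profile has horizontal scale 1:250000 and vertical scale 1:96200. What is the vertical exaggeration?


VE = horizontal_scale / vertical_scale = 250000 / 96200 ≈ 2.6

2.6x


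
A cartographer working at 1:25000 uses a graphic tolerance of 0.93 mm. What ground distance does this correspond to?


ground = 0.93 mm * 25000 / 1000 = 23.25 m

23.25 m


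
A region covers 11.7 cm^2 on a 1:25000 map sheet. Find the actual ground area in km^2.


ground_area = 11.7 * (25000/100)^2 = 731250.0 m^2 = 0.73125 km^2 ≈ 0.731 km^2

0.731 km^2


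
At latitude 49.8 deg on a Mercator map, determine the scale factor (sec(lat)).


SF = 1 / cos(49.8) = 1 / 0.645458 = 1.549

1.549


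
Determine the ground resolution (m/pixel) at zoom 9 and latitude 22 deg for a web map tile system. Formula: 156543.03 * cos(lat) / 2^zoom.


res = 156543.03 * cos(22) / 2^9 = 156543.03 * 0.92718385 / 512 = 283.48 m/pixel

283.48 m/pixel


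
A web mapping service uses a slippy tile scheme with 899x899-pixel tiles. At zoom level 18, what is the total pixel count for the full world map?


tiles per axis = 2^18 = 262144
total tiles = 262144^2 = 68719476736
pixels per axis = 262144 * 899 = 235667456
total pixels = 235667456^2 = 55539149817511936

55539149817511936 pixels


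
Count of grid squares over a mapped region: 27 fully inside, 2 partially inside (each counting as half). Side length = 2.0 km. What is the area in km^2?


effective squares = 27 + 2 * 0.5 = 28.0
area = 28.0 * 4.0 = 112.0 km^2

112.0 km^2


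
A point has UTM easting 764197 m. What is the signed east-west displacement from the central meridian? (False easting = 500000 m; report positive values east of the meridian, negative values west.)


displacement = 764197 - 500000 = 264197 m

264197 m


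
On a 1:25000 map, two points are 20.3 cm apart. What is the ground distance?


ground = 20.3 cm * 25000 / 100 = 5075.0 m = 5.075 km

5.075 km


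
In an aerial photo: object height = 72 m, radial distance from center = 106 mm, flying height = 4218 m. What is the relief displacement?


d = h * r / H = 72 * 106 / 4218 = 1.81 mm

1.81 mm


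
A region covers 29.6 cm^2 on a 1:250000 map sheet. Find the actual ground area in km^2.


ground_area = 29.6 * (250000/100)^2 = 185000000.0 m^2 = 185.0 km^2

185.0 km^2


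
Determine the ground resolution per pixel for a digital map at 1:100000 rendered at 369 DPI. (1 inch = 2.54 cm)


pixel_cm = 2.54 / 369 ≈ 0.006883 cm
ground = pixel_cm * 100000 / 100 = 2.54 * 100000 / (369 * 100) = 254000 / 36900 ≈ 6.88 m

6.88 m


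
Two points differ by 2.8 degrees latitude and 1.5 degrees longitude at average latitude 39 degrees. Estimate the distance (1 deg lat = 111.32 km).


dlat_km = 2.8 * 111.32 = 311.696
dlon_km = 1.5 * 111.32 * cos(39) ≈ 129.768
dist = sqrt(311.696^2 + 129.768^2) ≈ 337.6 km

337.6 km


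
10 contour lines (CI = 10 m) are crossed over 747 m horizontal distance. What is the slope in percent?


elevation change = 10 * 10 = 100 m
slope = 100 / 747 * 100 = 13.4%

13.4%


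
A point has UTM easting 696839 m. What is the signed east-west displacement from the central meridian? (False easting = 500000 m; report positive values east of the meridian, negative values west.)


displacement = 696839 - 500000 = 196839 m

196839 m


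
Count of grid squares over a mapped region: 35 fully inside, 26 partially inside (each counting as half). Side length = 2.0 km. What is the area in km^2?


effective squares = 35 + 26 * 0.5 = 48.0
area = 48.0 * 4.0 = 192.0 km^2

192.0 km^2


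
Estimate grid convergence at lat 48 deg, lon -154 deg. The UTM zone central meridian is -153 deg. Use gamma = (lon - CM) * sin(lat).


gamma = (-154 - -153) * sin(48) = -1 * 0.743145 = -0.743 degrees

-0.743 degrees


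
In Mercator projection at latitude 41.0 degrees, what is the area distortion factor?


area_distortion = 1/cos^2(41.0) = 1.756

1.756


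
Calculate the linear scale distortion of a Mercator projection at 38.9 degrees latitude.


SF = 1 / cos(38.9) = 1 / 0.778243 = 1.285

1.285


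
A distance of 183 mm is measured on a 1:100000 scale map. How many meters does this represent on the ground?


ground = 183 mm * 100000 / 1000 = 18300.0 m

18300.0 m


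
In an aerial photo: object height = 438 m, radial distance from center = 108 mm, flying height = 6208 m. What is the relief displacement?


d = h * r / H = 438 * 108 / 6208 = 7.62 mm

7.62 mm


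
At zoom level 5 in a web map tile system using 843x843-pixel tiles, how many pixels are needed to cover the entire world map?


tiles per axis = 2^5 = 32
total tiles = 32^2 = 1024
pixels per axis = 32 * 843 = 26976
total pixels = 26976^2 = 727704576

727704576 pixels


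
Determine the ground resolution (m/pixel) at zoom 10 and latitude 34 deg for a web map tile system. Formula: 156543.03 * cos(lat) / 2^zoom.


res = 156543.03 * cos(34) / 2^10 = 156543.03 * 0.82903757 / 1024 = 126.74 m/pixel

126.74 m/pixel


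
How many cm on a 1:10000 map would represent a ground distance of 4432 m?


map_cm = 4432 * 100 / 10000 = 44.32 cm

44.32 cm


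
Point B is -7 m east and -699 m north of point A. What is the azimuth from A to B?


az = atan2(-7, -699) = -179.4 deg
adjusted to 0-360: 180.6 degrees

180.6 degrees


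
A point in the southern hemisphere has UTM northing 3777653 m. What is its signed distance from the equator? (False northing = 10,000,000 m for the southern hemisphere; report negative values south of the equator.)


For southern: actual = 3777653 - 10000000 = -6222347 m

-6222347 m


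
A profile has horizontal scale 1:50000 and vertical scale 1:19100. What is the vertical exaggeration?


VE = horizontal_scale / vertical_scale = 50000 / 19100 ≈ 2.6

2.6x


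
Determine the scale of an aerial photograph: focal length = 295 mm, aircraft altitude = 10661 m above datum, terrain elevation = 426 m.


scale = f / (H - h) = 295 mm / 10235 m = 295 / 10235000 = 1:34695

1:34695


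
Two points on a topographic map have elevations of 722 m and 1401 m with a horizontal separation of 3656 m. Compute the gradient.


gradient = (1401 - 722) / 3656 = 679 / 3656 = 0.1857

0.1857


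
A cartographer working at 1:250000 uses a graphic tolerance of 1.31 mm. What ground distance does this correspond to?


ground = 1.31 mm * 250000 / 1000 = 327.5 m

327.5 m


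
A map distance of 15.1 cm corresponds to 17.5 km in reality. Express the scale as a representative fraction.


ground = 17.5 km = 1750000 cm; RF denominator = ground / map = 1750000 / 15.1 ≈ 115894; RF = 1:115894

1:115894


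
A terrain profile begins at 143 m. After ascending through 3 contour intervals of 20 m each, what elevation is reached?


elevation = 143 + 3 * 20 = 203 m

203 m


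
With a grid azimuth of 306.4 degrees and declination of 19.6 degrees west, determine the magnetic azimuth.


magnetic azimuth = grid azimuth - declination (east +ve)
mag_az = 306.4 - -19.6 = 326.0 degrees

326.0 degrees


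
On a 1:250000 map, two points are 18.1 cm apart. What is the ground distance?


ground = 18.1 cm * 250000 / 100 = 45250.0 m = 45.25 km

45.25 km


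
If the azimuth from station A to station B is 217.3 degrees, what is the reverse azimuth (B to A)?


back azimuth = (217.3 + 180) mod 360 = 37.3 degrees

37.3 degrees


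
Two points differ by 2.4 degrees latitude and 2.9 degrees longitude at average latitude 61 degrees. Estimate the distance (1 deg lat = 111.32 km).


dlat_km = 2.4 * 111.32 = 267.168
dlon_km = 2.9 * 111.32 * cos(61) ≈ 156.51
dist = sqrt(267.168^2 + 156.51^2) ≈ 309.6 km

309.6 km


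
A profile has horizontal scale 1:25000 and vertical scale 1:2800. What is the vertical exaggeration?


VE = horizontal_scale / vertical_scale = 25000 / 2800 ≈ 8.9

8.9x


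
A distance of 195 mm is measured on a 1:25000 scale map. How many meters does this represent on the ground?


ground = 195 mm * 25000 / 1000 = 4875.0 m

4875.0 m


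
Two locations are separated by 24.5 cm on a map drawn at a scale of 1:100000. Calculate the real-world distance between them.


ground = 24.5 cm * 100000 / 100 = 24500.0 m = 24.5 km

24.5 km


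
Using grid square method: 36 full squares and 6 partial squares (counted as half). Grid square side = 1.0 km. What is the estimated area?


effective squares = 36 + 6 * 0.5 = 39.0
area = 39.0 * 1.0 = 39.0 km^2

39.0 km^2
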